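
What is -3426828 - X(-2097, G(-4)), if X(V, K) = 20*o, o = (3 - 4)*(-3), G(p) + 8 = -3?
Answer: -3426888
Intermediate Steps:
G(p) = -11 (G(p) = -8 - 3 = -11)
o = 3 (o = -1*(-3) = 3)
X(V, K) = 60 (X(V, K) = 20*3 = 60)
-3426828 - X(-2097, G(-4)) = -3426828 - 1*60 = -3426828 - 60 = -3426888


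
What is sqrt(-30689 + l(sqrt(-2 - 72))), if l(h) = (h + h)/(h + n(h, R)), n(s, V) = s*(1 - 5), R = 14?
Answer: I*sqrt(276207)/3 ≈ 175.18*I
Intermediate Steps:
n(s, V) = -4*s (n(s, V) = s*(-4) = -4*s)
l(h) = -2/3 (l(h) = (h + h)/(h - 4*h) = (2*h)/((-3*h)) = (2*h)*(-1/(3*h)) = -2/3)
sqrt(-30689 + l(sqrt(-2 - 72))) = sqrt(-30689 - 2/3) = sqrt(-92069/3) = I*sqrt(276207)/3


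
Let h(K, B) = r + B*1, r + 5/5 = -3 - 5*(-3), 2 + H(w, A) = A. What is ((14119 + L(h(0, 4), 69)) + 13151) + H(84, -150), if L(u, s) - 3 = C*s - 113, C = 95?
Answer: 33563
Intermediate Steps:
H(w, A) = -2 + A
r = 11 (r = -1 + (-3 - 5*(-3)) = -1 + (-3 + 15) = -1 + 12 = 11)
h(K, B) = 11 + B (h(K, B) = 11 + B*1 = 11 + B)
L(u, s) = -110 + 95*s (L(u, s) = 3 + (95*s - 113) = 3 + (-113 + 95*s) = -110 + 95*s)
((14119 + L(h(0, 4), 69)) + 13151) + H(84, -150) = ((14119 + (-110 + 95*69)) + 13151) + (-2 - 150) = ((14119 + (-110 + 6555)) + 13151) - 152 = ((14119 + 6445) + 13151) - 152 = (20564 + 13151) - 152 = 33715 - 152 = 33563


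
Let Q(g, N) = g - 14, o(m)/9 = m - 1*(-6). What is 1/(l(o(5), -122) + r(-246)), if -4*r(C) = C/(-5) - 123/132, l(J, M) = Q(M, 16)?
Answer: -880/130299 ≈ -0.0067537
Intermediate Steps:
o(m) = 54 + 9*m (o(m) = 9*(m - 1*(-6)) = 9*(m + 6) = 9*(6 + m) = 54 + 9*m)
Q(g, N) = -14 + g
l(J, M) = -14 + M
r(C) = 41/176 + C/20 (r(C) = -(C/(-5) - 123/132)/4 = -(C*(-1/5) - 123*1/132)/4 = -(-C/5 - 41/44)/4 = -(-41/44 - C/5)/4 = 41/176 + C/20)
1/(l(o(5), -122) + r(-246)) = 1/((-14 - 122) + (41/176 + (1/20)*(-246))) = 1/(-136 + (41/176 - 123/10)) = 1/(-136 - 10619/880) = 1/(-130299/880) = -880/130299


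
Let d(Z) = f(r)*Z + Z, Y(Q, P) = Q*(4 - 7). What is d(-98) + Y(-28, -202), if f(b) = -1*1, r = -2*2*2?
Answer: 84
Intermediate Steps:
r = -8 (r = -4*2 = -8)
Y(Q, P) = -3*Q (Y(Q, P) = Q*(-3) = -3*Q)
f(b) = -1
d(Z) = 0 (d(Z) = -Z + Z = 0)
d(-98) + Y(-28, -202) = 0 - 3*(-28) = 0 + 84 = 84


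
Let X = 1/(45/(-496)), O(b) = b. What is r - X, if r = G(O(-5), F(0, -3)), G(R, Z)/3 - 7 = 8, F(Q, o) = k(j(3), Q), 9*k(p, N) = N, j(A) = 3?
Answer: 2521/45 ≈ 56.022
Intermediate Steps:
k(p, N) = N/9
F(Q, o) = Q/9
G(R, Z) = 45 (G(R, Z) = 21 + 3*8 = 21 + 24 = 45)
r = 45
X = -496/45 (X = 1/(45*(-1/496)) = 1/(-45/496) = -496/45 ≈ -11.022)
r - X = 45 - 1*(-496/45) = 45 + 496/45 = 2521/45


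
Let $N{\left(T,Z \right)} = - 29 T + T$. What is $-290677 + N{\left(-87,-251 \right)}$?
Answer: $-288241$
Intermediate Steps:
$N{\left(T,Z \right)} = - 28 T$
$-290677 + N{\left(-87,-251 \right)} = -290677 - -2436 = -290677 + 2436 = -288241$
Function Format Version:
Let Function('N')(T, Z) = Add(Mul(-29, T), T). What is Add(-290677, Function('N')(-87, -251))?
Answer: -288241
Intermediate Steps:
Function('N')(T, Z) = Mul(-28, T)
Add(-290677, Function('N')(-87, -251)) = Add(-290677, Mul(-28, -87)) = Add(-290677, 2436) = -288241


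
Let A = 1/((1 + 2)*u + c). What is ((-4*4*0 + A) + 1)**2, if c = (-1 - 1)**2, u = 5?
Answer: 400/361 ≈ 1.1080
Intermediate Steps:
c = 4 (c = (-2)**2 = 4)
A = 1/19 (A = 1/((1 + 2)*5 + 4) = 1/(3*5 + 4) = 1/(15 + 4) = 1/19 ≈ 0.052632)
((-4*4*0 + A) + 1)**2 = ((-4*4*0 + 1/19) + 1)**2 = ((-16*0 + 1/19) + 1)**2 = ((0 + 1/19) + 1)**2 = (1/19 + 1)**2 = (20/19)**2 = 400/361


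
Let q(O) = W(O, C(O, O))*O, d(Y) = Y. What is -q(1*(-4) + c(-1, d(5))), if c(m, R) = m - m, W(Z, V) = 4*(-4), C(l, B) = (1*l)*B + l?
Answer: -64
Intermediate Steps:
C(l, B) = l + B*l (C(l, B) = l*B + l = B*l + l = l + B*l)
W(Z, V) = -16
c(m, R) = 0
q(O) = -16*O
-q(1*(-4) + c(-1, d(5))) = -(-16)*(1*(-4) + 0) = -(-16)*(-4 + 0) = -(-16)*(-4) = -1*64 = -64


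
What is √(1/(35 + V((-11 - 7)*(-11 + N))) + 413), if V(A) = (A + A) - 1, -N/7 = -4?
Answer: √477426/34 ≈ 20.322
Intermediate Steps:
N = 28 (N = -7*(-4) = 28)
V(A) = -1 + 2*A (V(A) = 2*A - 1 = -1 + 2*A)
√(1/(35 + V((-11 - 7)*(-11 + N))) + 413) = √(1/(35 + (-1 + 2*((-11 - 7)*(-11 + 28)))) + 413) = √(1/(35 + (-1 + 2*(-18*17))) + 413) = √(1/(35 + (-1 + 2*(-306))) + 413) = √(1/(35 + (-1 - 612)) + 413) = √(1/(35 - 613) + 413) = √(1/(-578) + 413) = √(-1/578 + 413) = √(238713/578) = √477426/34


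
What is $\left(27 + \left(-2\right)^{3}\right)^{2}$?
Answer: $361$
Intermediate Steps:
$\left(27 + \left(-2\right)^{3}\right)^{2} = \left(27 - 8\right)^{2} = 19^{2} = 361$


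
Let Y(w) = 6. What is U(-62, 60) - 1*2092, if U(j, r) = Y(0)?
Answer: -2086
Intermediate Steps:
U(j, r) = 6
U(-62, 60) - 1*2092 = 6 - 1*2092 = 6 - 2092 = -2086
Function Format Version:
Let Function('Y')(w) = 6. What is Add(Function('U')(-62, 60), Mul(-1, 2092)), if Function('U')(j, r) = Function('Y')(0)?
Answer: -2086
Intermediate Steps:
Function('U')(j, r) = 6
Add(Function('U')(-62, 60), Mul(-1, 2092)) = Add(6, Mul(-1, 2092)) = Add(6, -2092) = -2086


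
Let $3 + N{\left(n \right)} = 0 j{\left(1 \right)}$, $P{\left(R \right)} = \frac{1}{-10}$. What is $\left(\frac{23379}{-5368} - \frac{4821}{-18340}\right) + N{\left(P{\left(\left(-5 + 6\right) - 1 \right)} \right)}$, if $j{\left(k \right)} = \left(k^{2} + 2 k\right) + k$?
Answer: $- \frac{174559773}{24612280} \approx -7.0924$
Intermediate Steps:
$j{\left(k \right)} = k^{2} + 3 k$
$P{\left(R \right)} = - \frac{1}{10}$
$N{\left(n \right)} = -3$ ($N{\left(n \right)} = -3 + 0 \cdot 1 \left(3 + 1\right) = -3 + 0 \cdot 1 \cdot 4 = -3 + 0 \cdot 4 = -3 + 0 = -3$)
$\left(\frac{23379}{-5368} - \frac{4821}{-18340}\right) + N{\left(P{\left(\left(-5 + 6\right) - 1 \right)} \right)} = \left(\frac{23379}{-5368} - \frac{4821}{-18340}\right) - 3 = \left(23379 \left(- \frac{1}{5368}\right) - - \frac{4821}{18340}\right) - 3 = \left(- \frac{23379}{5368} + \frac{4821}{18340}\right) - 3 = - \frac{100722933}{24612280} - 3 = - \frac{174559773}{24612280}$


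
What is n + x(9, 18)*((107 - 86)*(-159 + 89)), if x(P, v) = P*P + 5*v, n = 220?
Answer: -251150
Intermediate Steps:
x(P, v) = P**2 + 5*v
n + x(9, 18)*((107 - 86)*(-159 + 89)) = 220 + (9**2 + 5*18)*((107 - 86)*(-159 + 89)) = 220 + (81 + 90)*(21*(-70)) = 220 + 171*(-1470) = 220 - 251370 = -251150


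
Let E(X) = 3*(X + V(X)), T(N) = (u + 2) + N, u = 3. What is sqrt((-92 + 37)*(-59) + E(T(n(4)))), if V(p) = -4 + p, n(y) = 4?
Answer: sqrt(3287) ≈ 57.332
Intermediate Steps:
T(N) = 5 + N (T(N) = (3 + 2) + N = 5 + N)
E(X) = -12 + 6*X (E(X) = 3*(X + (-4 + X)) = 3*(-4 + 2*X) = -12 + 6*X)
sqrt((-92 + 37)*(-59) + E(T(n(4)))) = sqrt((-92 + 37)*(-59) + (-12 + 6*(5 + 4))) = sqrt(-55*(-59) + (-12 + 6*9)) = sqrt(3245 + (-12 + 54)) = sqrt(3245 + 42) = sqrt(3287)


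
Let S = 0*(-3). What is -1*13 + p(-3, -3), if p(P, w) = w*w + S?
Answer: -4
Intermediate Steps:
S = 0
p(P, w) = w² (p(P, w) = w*w + 0 = w² + 0 = w²)
-1*13 + p(-3, -3) = -1*13 + (-3)² = -13 + 9 = -4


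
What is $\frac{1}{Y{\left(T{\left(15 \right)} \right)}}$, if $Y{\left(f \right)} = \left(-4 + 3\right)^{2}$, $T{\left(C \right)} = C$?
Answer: $1$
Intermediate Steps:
$Y{\left(f \right)} = 1$ ($Y{\left(f \right)} = \left(-1\right)^{2} = 1$)
$\frac{1}{Y{\left(T{\left(15 \right)} \right)}} = 1^{-1} = 1$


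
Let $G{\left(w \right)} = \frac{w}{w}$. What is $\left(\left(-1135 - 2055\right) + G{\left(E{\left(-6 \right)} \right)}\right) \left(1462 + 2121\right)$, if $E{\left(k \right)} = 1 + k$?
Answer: $-11426187$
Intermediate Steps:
$G{\left(w \right)} = 1$
$\left(\left(-1135 - 2055\right) + G{\left(E{\left(-6 \right)} \right)}\right) \left(1462 + 2121\right) = \left(\left(-1135 - 2055\right) + 1\right) \left(1462 + 2121\right) = \left(-3190 + 1\right) 3583 = \left(-3189\right) 3583 = -11426187$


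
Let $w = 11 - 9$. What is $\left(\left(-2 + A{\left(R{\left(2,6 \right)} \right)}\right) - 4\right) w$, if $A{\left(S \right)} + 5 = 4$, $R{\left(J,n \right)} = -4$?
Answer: $-14$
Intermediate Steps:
$w = 2$ ($w = 11 - 9 = 2$)
$A{\left(S \right)} = -1$ ($A{\left(S \right)} = -5 + 4 = -1$)
$\left(\left(-2 + A{\left(R{\left(2,6 \right)} \right)}\right) - 4\right) w = \left(\left(-2 - 1\right) - 4\right) 2 = \left(-3 - 4\right) 2 = \left(-7\right) 2 = -14$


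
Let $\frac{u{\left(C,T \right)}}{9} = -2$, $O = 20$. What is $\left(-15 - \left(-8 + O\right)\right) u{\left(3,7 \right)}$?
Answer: $486$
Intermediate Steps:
$u{\left(C,T \right)} = -18$ ($u{\left(C,T \right)} = 9 \left(-2\right) = -18$)
$\left(-15 - \left(-8 + O\right)\right) u{\left(3,7 \right)} = \left(-15 + \left(8 - 20\right)\right) \left(-18\right) = \left(-15 - 12\right) \left(-18\right) = \left(-27\right) \left(-18\right) = 486$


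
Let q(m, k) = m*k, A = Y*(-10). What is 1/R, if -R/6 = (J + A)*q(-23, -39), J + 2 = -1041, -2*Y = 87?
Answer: 1/3272256 ≈ 3.0560e-7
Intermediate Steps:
Y = -87/2 (Y = -1/2*87 = -87/2 ≈ -43.500)
J = -1043 (J = -2 - 1041 = -1043)
A = 435 (A = -87/2*(-10) = 435)
q(m, k) = k*m
R = 3272256 (R = -6*(-1043 + 435)*(-39*(-23)) = -(-3648)*897 = -6*(-545376) = 3272256)
1/R = 1/3272256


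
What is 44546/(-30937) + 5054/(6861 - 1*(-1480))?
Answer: -11326452/13581343 ≈ -0.83397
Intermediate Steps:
44546/(-30937) + 5054/(6861 - 1*(-1480)) = 44546*(-1/30937) + 5054/(6861 + 1480) = -44546/30937 + 5054/8341 = -44546/30937 + 5054*(1/8341) = -44546/30937 + 266/439 = -11326452/13581343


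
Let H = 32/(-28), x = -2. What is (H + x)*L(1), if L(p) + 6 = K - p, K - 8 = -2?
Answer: 22/7 ≈ 3.1429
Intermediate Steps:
K = 6 (K = 8 - 2 = 6)
L(p) = -p (L(p) = -6 + (6 - p) = -p)
H = -8/7 (H = 32*(-1/28) = -8/7 ≈ -1.1429)
(H + x)*L(1) = (-8/7 - 2)*(-1*1) = -22/7*(-1) = 22/7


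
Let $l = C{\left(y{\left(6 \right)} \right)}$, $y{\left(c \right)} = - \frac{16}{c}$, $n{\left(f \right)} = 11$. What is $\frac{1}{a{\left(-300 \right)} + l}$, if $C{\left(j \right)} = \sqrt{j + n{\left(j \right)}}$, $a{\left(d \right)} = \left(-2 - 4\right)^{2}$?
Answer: $\frac{108}{3863} - \frac{5 \sqrt{3}}{3863} \approx 0.025716$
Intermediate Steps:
$a{\left(d \right)} = 36$ ($a{\left(d \right)} = \left(-6\right)^{2} = 36$)
$C{\left(j \right)} = \sqrt{11 + j}$ ($C{\left(j \right)} = \sqrt{j + 11} = \sqrt{11 + j}$)
$l = \frac{5 \sqrt{3}}{3}$ ($l = \sqrt{11 - \frac{16}{6}} = \sqrt{11 - \frac{8}{3}} = \sqrt{\frac{25}{3}} = \frac{5 \sqrt{3}}{3} \approx 2.8868$)
$\frac{1}{a{\left(-300 \right)} + l} = \frac{1}{36 + \frac{5 \sqrt{3}}{3}}$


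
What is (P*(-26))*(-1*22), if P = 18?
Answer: 10296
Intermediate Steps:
(P*(-26))*(-1*22) = (18*(-26))*(-1*22) = -468*(-22) = 10296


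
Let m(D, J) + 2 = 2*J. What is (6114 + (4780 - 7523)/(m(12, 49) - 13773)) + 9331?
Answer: 211244008/13677 ≈ 15445.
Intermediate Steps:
m(D, J) = -2 + 2*J
(6114 + (4780 - 7523)/(m(12, 49) - 13773)) + 9331 = (6114 + (4780 - 7523)/((-2 + 2*49) - 13773)) + 9331 = (6114 - 2743/((-2 + 98) - 13773)) + 9331 = (6114 - 2743/(96 - 13773)) + 9331 = (6114 - 2743/(-13677)) + 9331 = (6114 - 2743*(-1/13677)) + 9331 = (6114 + 2743/13677) + 9331 = 83623921/13677 + 9331 = 211244008/13677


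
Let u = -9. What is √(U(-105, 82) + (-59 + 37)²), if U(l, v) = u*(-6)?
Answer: √538 ≈ 23.195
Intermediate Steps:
U(l, v) = 54 (U(l, v) = -9*(-6) = 54)
√(U(-105, 82) + (-59 + 37)²) = √(54 + (-59 + 37)²) = √(54 + (-22)²) = √(54 + 484) = √538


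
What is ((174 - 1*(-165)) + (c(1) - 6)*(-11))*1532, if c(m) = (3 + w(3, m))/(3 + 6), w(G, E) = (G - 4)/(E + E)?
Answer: 5542010/9 ≈ 6.1578e+5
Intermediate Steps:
w(G, E) = (-4 + G)/(2*E) (w(G, E) = (-4 + G)/((2*E)) = (-4 + G)*(1/(2*E)) = (-4 + G)/(2*E))
c(m) = ⅓ - 1/(18*m) (c(m) = (3 + (-4 + 3)/(2*m))/(3 + 6) = (3 + (½)*(-1)/m)/9 = (3 - 1/(2*m))*(⅑) = ⅓ - 1/(18*m))
((174 - 1*(-165)) + (c(1) - 6)*(-11))*1532 = ((174 - 1*(-165)) + ((1/18)*(-1 + 6*1)/1 - 6)*(-11))*1532 = ((174 + 165) + ((1/18)*1*(-1 + 6) - 6)*(-11))*1532 = (339 + ((1/18)*1*5 - 6)*(-11))*1532 = (339 + (5/18 - 6)*(-11))*1532 = (339 - 103/18*(-11))*1532 = (339 + 1133/18)*1532 = (7235/18)*1532 = 5542010/9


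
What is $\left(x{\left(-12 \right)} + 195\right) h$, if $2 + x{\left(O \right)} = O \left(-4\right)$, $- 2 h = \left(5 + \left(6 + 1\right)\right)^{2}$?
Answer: $-17352$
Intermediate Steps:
$h = -72$ ($h = - \frac{\left(5 + \left(6 + 1\right)\right)^{2}}{2} = - \frac{\left(5 + 7\right)^{2}}{2} = - \frac{12^{2}}{2} = \left(- \frac{1}{2}\right) 144 = -72$)
$x{\left(O \right)} = -2 - 4 O$ ($x{\left(O \right)} = -2 + O \left(-4\right) = -2 - 4 O$)
$\left(x{\left(-12 \right)} + 195\right) h = \left(\left(-2 - -48\right) + 195\right) \left(-72\right) = \left(\left(-2 + 48\right) + 195\right) \left(-72\right) = \left(46 + 195\right) \left(-72\right) = 241 \left(-72\right) = -17352$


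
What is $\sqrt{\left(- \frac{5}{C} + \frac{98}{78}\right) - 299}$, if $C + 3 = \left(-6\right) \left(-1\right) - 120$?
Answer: $\frac{i \sqrt{452803}}{39} \approx 17.254 i$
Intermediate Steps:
$C = -117$ ($C = -3 - 114 = -117$)
$\sqrt{\left(- \frac{5}{C} + \frac{98}{78}\right) - 299} = \sqrt{\left(- \frac{5}{-117} + \frac{98}{78}\right) - 299} = \sqrt{\left(\left(-5\right) \left(- \frac{1}{117}\right) + 98 \cdot \frac{1}{78}\right) - 299} = \sqrt{\left(\frac{5}{117} + \frac{49}{39}\right) - 299} = \sqrt{\frac{152}{117} - 299} = \sqrt{- \frac{34831}{117}} = \frac{i \sqrt{452803}}{39}$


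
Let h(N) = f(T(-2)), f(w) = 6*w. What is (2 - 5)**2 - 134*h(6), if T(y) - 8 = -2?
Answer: -4815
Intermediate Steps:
T(y) = 6 (T(y) = 8 - 2 = 6)
h(N) = 36 (h(N) = 6*6 = 36)
(2 - 5)**2 - 134*h(6) = (2 - 5)**2 - 134*36 = (-3)**2 - 4824 = 9 - 4824 = -4815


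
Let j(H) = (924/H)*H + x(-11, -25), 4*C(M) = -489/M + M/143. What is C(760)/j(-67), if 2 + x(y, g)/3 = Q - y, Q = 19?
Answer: 507673/438197760 ≈ 0.0011585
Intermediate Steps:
C(M) = -489/(4*M) + M/572 (C(M) = (-489/M + M/143)/4 = -489/(4*M) + M/572)
x(y, g) = 51 - 3*y (x(y, g) = -6 + 3*(19 - y) = -6 + (57 - 3*y) = 51 - 3*y)
j(H) = 1008 (j(H) = (924/H)*H + (51 - 3*(-11)) = 924 + (51 + 33) = 924 + 84 = 1008)
C(760)/j(-67) = ((1/572)*(-69927 + 760²)/760)/1008 = ((1/572)*(1/760)*(-69927 + 577600))*(1/1008) = ((1/572)*(1/760)*507673)*(1/1008) = (507673/434720)*(1/1008) = 507673/438197760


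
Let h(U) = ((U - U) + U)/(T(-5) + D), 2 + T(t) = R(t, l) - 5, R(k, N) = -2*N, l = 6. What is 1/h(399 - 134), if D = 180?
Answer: 161/265 ≈ 0.60755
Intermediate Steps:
T(t) = -19 (T(t) = -2 + (-2*6 - 5) = -2 + (-12 - 5) = -2 - 17 = -19)
h(U) = U/161 (h(U) = ((U - U) + U)/(-19 + 180) = (0 + U)/161 = U*(1/161) = U/161)
1/h(399 - 134) = 1/((399 - 134)/161) = 1/((1/161)*265) = 1/(265/161) = 161/265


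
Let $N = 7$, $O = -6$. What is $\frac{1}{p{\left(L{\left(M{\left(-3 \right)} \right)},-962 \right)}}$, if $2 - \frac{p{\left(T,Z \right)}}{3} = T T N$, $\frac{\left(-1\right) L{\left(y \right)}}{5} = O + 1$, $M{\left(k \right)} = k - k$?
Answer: $- \frac{1}{13119} \approx -7.6225 \cdot 10^{-5}$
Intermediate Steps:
$M{\left(k \right)} = 0$
$L{\left(y \right)} = 25$ ($L{\left(y \right)} = - 5 \left(-6 + 1\right) = \left(-5\right) \left(-5\right) = 25$)
$p{\left(T,Z \right)} = 6 - 21 T^{2}$ ($p{\left(T,Z \right)} = 6 - 3 T T 7 = 6 - 3 T^{2} \cdot 7 = 6 - 3 \cdot 7 T^{2} = 6 - 21 T^{2}$)
$\frac{1}{p{\left(L{\left(M{\left(-3 \right)} \right)},-962 \right)}} = \frac{1}{6 - 21 \cdot 25^{2}} = \frac{1}{6 - 13125} = \frac{1}{-13119} = - \frac{1}{13119}$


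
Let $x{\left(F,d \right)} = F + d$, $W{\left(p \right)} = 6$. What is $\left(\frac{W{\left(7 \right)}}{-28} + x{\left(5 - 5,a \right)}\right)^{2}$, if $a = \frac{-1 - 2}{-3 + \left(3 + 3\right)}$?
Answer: $\frac{289}{196} \approx 1.4745$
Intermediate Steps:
$a = -1$ ($a = - \frac{3}{-3 + 6} = - \frac{3}{3} = \left(-3\right) \frac{1}{3} = -1$)
$\left(\frac{W{\left(7 \right)}}{-28} + x{\left(5 - 5,a \right)}\right)^{2} = \left(\frac{6}{-28} + \left(\left(5 - 5\right) - 1\right)\right)^{2} = \left(6 \left(- \frac{1}{28}\right) + \left(0 - 1\right)\right)^{2} = \left(- \frac{3}{14} - 1\right)^{2} = \left(- \frac{17}{14}\right)^{2} = \frac{289}{196}$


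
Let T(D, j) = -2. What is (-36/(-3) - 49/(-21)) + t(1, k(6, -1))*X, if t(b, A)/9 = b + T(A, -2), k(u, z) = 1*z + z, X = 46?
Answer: -1199/3 ≈ -399.67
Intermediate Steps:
k(u, z) = 2*z (k(u, z) = z + z = 2*z)
t(b, A) = -18 + 9*b (t(b, A) = 9*(b - 2) = 9*(-2 + b) = -18 + 9*b)
(-36/(-3) - 49/(-21)) + t(1, k(6, -1))*X = (-36/(-3) - 49/(-21)) + (-18 + 9*1)*46 = (-36*(-⅓) - 49*(-1/21)) + (-18 + 9)*46 = (12 + 7/3) - 9*46 = 43/3 - 414 = -1199/3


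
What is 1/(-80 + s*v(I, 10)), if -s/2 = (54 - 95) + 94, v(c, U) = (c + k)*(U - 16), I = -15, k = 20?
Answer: 1/3100 ≈ 0.00032258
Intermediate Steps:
v(c, U) = (-16 + U)*(20 + c) (v(c, U) = (c + 20)*(U - 16) = (20 + c)*(-16 + U) = (-16 + U)*(20 + c))
s = -106 (s = -2*((54 - 95) + 94) = -2*(-41 + 94) = -2*53 = -106)
1/(-80 + s*v(I, 10)) = 1/(-80 - 106*(-320 - 16*(-15) + 20*10 + 10*(-15))) = 1/(-80 - 106*(-320 + 240 + 200 - 150)) = 1/(-80 - 106*(-30)) = 1/(-80 + 3180) = 1/3100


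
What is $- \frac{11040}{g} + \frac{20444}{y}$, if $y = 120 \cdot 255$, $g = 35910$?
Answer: $\frac{122321}{339150} \approx 0.36067$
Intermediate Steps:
$y = 30600$
$- \frac{11040}{g} + \frac{20444}{y} = - \frac{11040}{35910} + \frac{20444}{30600} = \left(-11040\right) \frac{1}{35910} + 20444 \cdot \frac{1}{30600} = - \frac{368}{1197} + \frac{5111}{7650} = \frac{122321}{339150}$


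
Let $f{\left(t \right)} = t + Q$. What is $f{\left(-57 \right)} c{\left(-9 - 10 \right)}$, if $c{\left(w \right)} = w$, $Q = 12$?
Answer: $855$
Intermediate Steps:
$f{\left(t \right)} = 12 + t$ ($f{\left(t \right)} = t + 12 = 12 + t$)
$f{\left(-57 \right)} c{\left(-9 - 10 \right)} = \left(12 - 57\right) \left(-9 - 10\right) = \left(-45\right) \left(-19\right) = 855$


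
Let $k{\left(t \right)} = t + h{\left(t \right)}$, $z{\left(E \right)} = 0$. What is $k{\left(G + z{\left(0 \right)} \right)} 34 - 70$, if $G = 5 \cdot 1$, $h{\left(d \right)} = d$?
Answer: $270$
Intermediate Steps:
$G = 5$
$k{\left(t \right)} = 2 t$ ($k{\left(t \right)} = t + t = 2 t$)
$k{\left(G + z{\left(0 \right)} \right)} 34 - 70 = 2 \left(5 + 0\right) 34 - 70 = 2 \cdot 5 \cdot 34 - 70 = 10 \cdot 34 - 70 = 340 - 70 = 270$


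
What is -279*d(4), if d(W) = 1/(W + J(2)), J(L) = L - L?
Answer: -279/4 ≈ -69.750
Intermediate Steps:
J(L) = 0
d(W) = 1/W (d(W) = 1/(W + 0) = 1/W)
-279*d(4) = -279/4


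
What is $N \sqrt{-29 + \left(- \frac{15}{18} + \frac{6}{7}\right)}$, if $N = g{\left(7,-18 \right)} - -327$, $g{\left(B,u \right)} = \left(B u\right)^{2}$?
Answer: $\frac{5401 i \sqrt{51114}}{14} \approx 87220.0 i$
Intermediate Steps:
$g{\left(B,u \right)} = B^{2} u^{2}$
$N = 16203$ ($N = 7^{2} \left(-18\right)^{2} - -327 = 49 \cdot 324 + 327 = 15876 + 327 = 16203$)
$N \sqrt{-29 + \left(- \frac{15}{18} + \frac{6}{7}\right)} = 16203 \sqrt{-29 + \left(- \frac{15}{18} + \frac{6}{7}\right)} = 16203 \sqrt{-29 + \left(\left(-15\right) \frac{1}{18} + 6 \cdot \frac{1}{7}\right)} = 16203 \sqrt{-29 + \left(- \frac{5}{6} + \frac{6}{7}\right)} = 16203 \sqrt{-29 + \frac{1}{42}} = 16203 \sqrt{- \frac{1217}{42}} = 16203 \frac{i \sqrt{51114}}{42} = \frac{5401 i \sqrt{51114}}{14}$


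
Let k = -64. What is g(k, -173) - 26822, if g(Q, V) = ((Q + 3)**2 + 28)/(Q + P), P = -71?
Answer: -3624719/135 ≈ -26850.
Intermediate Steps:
g(Q, V) = (28 + (3 + Q)**2)/(-71 + Q) (g(Q, V) = ((Q + 3)**2 + 28)/(Q - 71) = ((3 + Q)**2 + 28)/(-71 + Q) = (28 + (3 + Q)**2)/(-71 + Q))
g(k, -173) - 26822 = (28 + (3 - 64)**2)/(-71 - 64) - 26822 = (28 + (-61)**2)/(-135) - 26822 = -(28 + 3721)/135 - 26822 = -1/135*3749 - 26822 = -3749/135 - 26822 = -3624719/135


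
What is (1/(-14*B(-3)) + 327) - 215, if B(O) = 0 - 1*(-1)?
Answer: 1567/14 ≈ 111.93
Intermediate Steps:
B(O) = 1 (B(O) = 0 + 1 = 1)
(1/(-14*B(-3)) + 327) - 215 = (1/(-14*1) + 327) - 215 = (1/(-14) + 327) - 215 = (-1/14 + 327) - 215 = 4577/14 - 215 = 1567/14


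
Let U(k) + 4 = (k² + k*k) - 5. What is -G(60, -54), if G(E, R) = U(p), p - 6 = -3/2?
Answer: -63/2 ≈ -31.500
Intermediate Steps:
p = 9/2 (p = 6 - 3/2 = 9/2 ≈ 4.5000)
U(k) = -9 + 2*k² (U(k) = -4 + ((k² + k*k) - 5) = -4 + ((k² + k²) - 5) = -4 + (2*k² - 5) = -4 + (-5 + 2*k²) = -9 + 2*k²)
G(E, R) = 63/2 (G(E, R) = -9 + 2*(9/2)² = -9 + 2*(81/4) = -9 + 81/2 = 63/2)
-G(60, -54) = -1*63/2 = -63/2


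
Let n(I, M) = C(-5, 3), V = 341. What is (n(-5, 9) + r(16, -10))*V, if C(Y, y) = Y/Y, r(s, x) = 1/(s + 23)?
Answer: 13640/39 ≈ 349.74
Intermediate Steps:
r(s, x) = 1/(23 + s)
C(Y, y) = 1
n(I, M) = 1
(n(-5, 9) + r(16, -10))*V = (1 + 1/(23 + 16))*341 = (1 + 1/39)*341 = (40/39)*341 = 13640/39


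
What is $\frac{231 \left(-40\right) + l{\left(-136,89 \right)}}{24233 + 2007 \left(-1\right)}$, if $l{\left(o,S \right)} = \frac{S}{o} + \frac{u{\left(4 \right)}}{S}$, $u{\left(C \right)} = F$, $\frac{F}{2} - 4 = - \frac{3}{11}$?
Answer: $- \frac{1230326539}{2959258544} \approx -0.41575$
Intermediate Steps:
$F = \frac{82}{11}$ ($F = 8 + 2 \left(- \frac{3}{11}\right) = 8 - \frac{6}{11} = \frac{82}{11} \approx 7.4545$)
$u{\left(C \right)} = \frac{82}{11}$
$l{\left(o,S \right)} = \frac{82}{11 S} + \frac{S}{o}$ ($l{\left(o,S \right)} = \frac{S}{o} + \frac{82}{11 S} = \frac{82}{11 S} + \frac{S}{o}$)
$\frac{231 \left(-40\right) + l{\left(-136,89 \right)}}{24233 + 2007 \left(-1\right)} = \frac{231 \left(-40\right) + \left(\frac{82}{11 \cdot 89} + \frac{89}{-136}\right)}{24233 + 2007 \left(-1\right)} = \frac{-9240 + \left(\frac{82}{11} \cdot \frac{1}{89} + 89 \left(- \frac{1}{136}\right)\right)}{24233 - 2007} = \frac{-9240 + \left(\frac{82}{979} - \frac{89}{136}\right)}{22226} = \left(-9240 - \frac{75979}{133144}\right) \frac{1}{22226} = \left(- \frac{1230326539}{133144}\right) \frac{1}{22226} = - \frac{1230326539}{2959258544}$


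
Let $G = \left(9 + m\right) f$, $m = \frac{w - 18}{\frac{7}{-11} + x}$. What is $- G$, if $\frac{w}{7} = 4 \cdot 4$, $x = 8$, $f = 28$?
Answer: $- \frac{49364}{81} \approx -609.43$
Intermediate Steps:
$w = 112$ ($w = 7 \cdot 4 \cdot 4 = 7 \cdot 16 = 112$)
$m = \frac{1034}{81}$ ($m = \frac{112 - 18}{\frac{7}{-11} + 8} = \frac{94}{7 \left(- \frac{1}{11}\right) + 8} = \frac{94}{- \frac{7}{11} + 8} = \frac{94}{\frac{81}{11}} = 94 \cdot \frac{11}{81} = \frac{1034}{81} \approx 12.765$)
$G = \frac{49364}{81}$ ($G = \left(9 + \frac{1034}{81}\right) 28 = \frac{1763}{81} \cdot 28 = \frac{49364}{81} \approx 609.43$)
$- G = \left(-1\right) \frac{49364}{81} = - \frac{49364}{81}$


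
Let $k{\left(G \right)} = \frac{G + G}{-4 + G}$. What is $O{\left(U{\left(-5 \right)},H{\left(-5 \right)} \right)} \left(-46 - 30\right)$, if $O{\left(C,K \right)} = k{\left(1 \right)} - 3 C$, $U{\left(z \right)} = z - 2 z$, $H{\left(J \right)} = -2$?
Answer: $\frac{3572}{3} \approx 1190.7$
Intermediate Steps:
$U{\left(z \right)} = - z$
$k{\left(G \right)} = \frac{2 G}{-4 + G}$
$O{\left(C,K \right)} = - \frac{2}{3} - 3 C$ ($O{\left(C,K \right)} = 2 \cdot 1 \frac{1}{-4 + 1} - 3 C = 2 \cdot 1 \frac{1}{-3} - 3 C = 2 \cdot 1 \left(- \frac{1}{3}\right) - 3 C = - \frac{2}{3} - 3 C$)
$O{\left(U{\left(-5 \right)},H{\left(-5 \right)} \right)} \left(-46 - 30\right) = \left(- \frac{2}{3} - 3 \left(\left(-1\right) \left(-5\right)\right)\right) \left(-46 - 30\right) = \left(- \frac{2}{3} - 15\right) \left(-76\right) = \left(- \frac{47}{3}\right) \left(-76\right) = \frac{3572}{3}$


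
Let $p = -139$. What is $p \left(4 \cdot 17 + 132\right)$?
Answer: $-27800$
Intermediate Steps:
$p \left(4 \cdot 17 + 132\right) = - 139 \left(4 \cdot 17 + 132\right) = - 139 \left(68 + 132\right) = \left(-139\right) 200 = -27800$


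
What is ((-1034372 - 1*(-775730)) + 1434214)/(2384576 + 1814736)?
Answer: 293893/1049828 ≈ 0.27994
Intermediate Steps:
((-1034372 - 1*(-775730)) + 1434214)/(2384576 + 1814736) = ((-1034372 + 775730) + 1434214)/4199312 = (-258642 + 1434214)*(1/4199312) = 1175572*(1/4199312) = 293893/1049828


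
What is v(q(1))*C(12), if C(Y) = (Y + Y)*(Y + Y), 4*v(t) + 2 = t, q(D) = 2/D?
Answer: 0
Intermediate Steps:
v(t) = -½ + t/4
C(Y) = 4*Y² (C(Y) = (2*Y)*(2*Y) = 4*Y²)
v(q(1))*C(12) = (-½ + (2/1)/4)*(4*12²) = (-½ + (2*1)/4)*(4*144) = (-½ + (¼)*2)*576 = (-½ + ½)*576 = 0*576 = 0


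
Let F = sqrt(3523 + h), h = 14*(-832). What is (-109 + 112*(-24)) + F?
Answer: -2797 + 25*I*sqrt(13) ≈ -2797.0 + 90.139*I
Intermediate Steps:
h = -11648
F = 25*I*sqrt(13) (F = sqrt(3523 - 11648) = sqrt(-8125) = 25*I*sqrt(13) ≈ 90.139*I)
(-109 + 112*(-24)) + F = (-109 + 112*(-24)) + 25*I*sqrt(13) = (-109 - 2688) + 25*I*sqrt(13) = -2797 + 25*I*sqrt(13)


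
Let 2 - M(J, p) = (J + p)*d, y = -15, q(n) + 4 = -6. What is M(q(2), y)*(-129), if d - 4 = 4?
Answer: -26058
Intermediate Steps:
d = 8 (d = 4 + 4 = 8)
q(n) = -10 (q(n) = -4 - 6 = -10)
M(J, p) = 2 - 8*J - 8*p (M(J, p) = 2 - (J + p)*8 = 2 - (8*J + 8*p) = 2 + (-8*J - 8*p) = 2 - 8*J - 8*p)
M(q(2), y)*(-129) = (2 - 8*(-10) - 8*(-15))*(-129) = (2 + 80 + 120)*(-129) = 202*(-129) = -26058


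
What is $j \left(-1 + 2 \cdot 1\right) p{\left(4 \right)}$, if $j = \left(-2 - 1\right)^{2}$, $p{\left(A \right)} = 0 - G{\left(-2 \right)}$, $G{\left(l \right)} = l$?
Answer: $18$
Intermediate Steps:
$p{\left(A \right)} = 2$ ($p{\left(A \right)} = 0 - -2 = 0 + 2 = 2$)
$j = 9$ ($j = \left(-3\right)^{2} = 9$)
$j \left(-1 + 2 \cdot 1\right) p{\left(4 \right)} = 9 \left(-1 + 2 \cdot 1\right) 2 = 9 \left(-1 + 2\right) 2 = 9 \cdot 1 \cdot 2 = 9 \cdot 2 = 18$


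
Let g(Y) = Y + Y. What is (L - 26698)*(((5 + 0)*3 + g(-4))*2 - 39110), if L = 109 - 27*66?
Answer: 1109192616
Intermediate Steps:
g(Y) = 2*Y
L = -1673 (L = 109 - 1782 = -1673)
(L - 26698)*(((5 + 0)*3 + g(-4))*2 - 39110) = (-1673 - 26698)*(((5 + 0)*3 + 2*(-4))*2 - 39110) = -28371*((5*3 - 8)*2 - 39110) = -28371*((15 - 8)*2 - 39110) = -28371*(7*2 - 39110) = -28371*(14 - 39110) = -28371*(-39096) = 1109192616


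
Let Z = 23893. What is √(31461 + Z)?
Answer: √55354 ≈ 235.27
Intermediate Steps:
√(31461 + Z) = √(31461 + 23893) = √55354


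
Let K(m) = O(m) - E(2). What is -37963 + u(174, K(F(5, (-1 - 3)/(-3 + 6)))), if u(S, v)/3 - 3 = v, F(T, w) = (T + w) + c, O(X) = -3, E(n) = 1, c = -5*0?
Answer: -37966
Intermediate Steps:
c = 0
F(T, w) = T + w (F(T, w) = (T + w) + 0 = T + w)
K(m) = -4 (K(m) = -3 - 1*1 = -3 - 1 = -4)
u(S, v) = 9 + 3*v
-37963 + u(174, K(F(5, (-1 - 3)/(-3 + 6)))) = -37963 + (9 + 3*(-4)) = -37963 + (9 - 12) = -37963 - 3 = -37966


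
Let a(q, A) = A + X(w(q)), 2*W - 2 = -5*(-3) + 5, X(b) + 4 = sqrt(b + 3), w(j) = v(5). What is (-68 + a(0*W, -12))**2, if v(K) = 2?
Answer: (84 - sqrt(5))**2 ≈ 6685.3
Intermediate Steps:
w(j) = 2
X(b) = -4 + sqrt(3 + b) (X(b) = -4 + sqrt(b + 3) = -4 + sqrt(3 + b))
W = 11 (W = 1 + (-5*(-3) + 5)/2 = 1 + (15 + 5)/2 = 1 + (1/2)*20 = 1 + 10 = 11)
a(q, A) = -4 + A + sqrt(5) (a(q, A) = A + (-4 + sqrt(3 + 2)) = A + (-4 + sqrt(5)) = -4 + A + sqrt(5))
(-68 + a(0*W, -12))**2 = (-68 + (-4 - 12 + sqrt(5)))**2 = (-68 + (-16 + sqrt(5)))**2 = (-84 + sqrt(5))**2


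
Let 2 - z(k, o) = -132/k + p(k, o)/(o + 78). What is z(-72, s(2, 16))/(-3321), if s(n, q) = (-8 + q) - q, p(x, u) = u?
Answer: -59/697410 ≈ -8.4599e-5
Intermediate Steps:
s(n, q) = -8
z(k, o) = 2 + 132/k - o/(78 + o) (z(k, o) = 2 - (-132/k + o/(o + 78)) = 2 - (-132/k + o/(78 + o)) = 2 + (132/k - o/(78 + o)) = 2 + 132/k - o/(78 + o))
z(-72, s(2, 16))/(-3321) = ((10296 + 132*(-8) + 156*(-72) - 72*(-8))/((-72)*(78 - 8)))/(-3321) = -1/72*(10296 - 1056 - 11232 + 576)/70*(-1/3321) = -1/72*1/70*(-1416)*(-1/3321) = (59/210)*(-1/3321) = -59/697410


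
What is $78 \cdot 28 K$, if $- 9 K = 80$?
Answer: $- \frac{58240}{3} \approx -19413.0$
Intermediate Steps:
$K = - \frac{80}{9}$ ($K = \left(- \frac{1}{9}\right) 80 = - \frac{80}{9} \approx -8.8889$)
$78 \cdot 28 K = 78 \cdot 28 \left(- \frac{80}{9}\right) = 2184 \left(- \frac{80}{9}\right) = - \frac{58240}{3}$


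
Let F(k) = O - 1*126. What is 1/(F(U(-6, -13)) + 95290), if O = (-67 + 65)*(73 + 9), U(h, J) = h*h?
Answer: 1/95000 ≈ 1.0526e-5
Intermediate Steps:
U(h, J) = h**2
O = -164 (O = -2*82 = -164)
F(k) = -290 (F(k) = -164 - 1*126 = -164 - 126 = -290)
1/(F(U(-6, -13)) + 95290) = 1/(-290 + 95290) = 1/95000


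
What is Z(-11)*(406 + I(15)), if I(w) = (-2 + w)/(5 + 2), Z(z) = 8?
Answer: 22840/7 ≈ 3262.9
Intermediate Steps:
I(w) = -2/7 + w/7 (I(w) = (-2 + w)/7 = (-2 + w)*(1/7) = -2/7 + w/7)
Z(-11)*(406 + I(15)) = 8*(406 + (-2/7 + (1/7)*15)) = 8*(406 + (-2/7 + 15/7)) = 8*(406 + 13/7) = 8*(2855/7) = 22840/7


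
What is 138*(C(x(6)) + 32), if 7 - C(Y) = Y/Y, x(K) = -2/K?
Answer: 5244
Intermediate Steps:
C(Y) = 6 (C(Y) = 7 - Y/Y = 7 - 1*1 = 7 - 1 = 6)
138*(C(x(6)) + 32) = 138*(6 + 32) = 138*38 = 5244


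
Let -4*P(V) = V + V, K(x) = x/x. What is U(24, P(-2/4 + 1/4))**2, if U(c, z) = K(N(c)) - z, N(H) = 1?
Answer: 49/64 ≈ 0.76563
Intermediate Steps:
K(x) = 1
P(V) = -V/2 (P(V) = -(V + V)/4 = -V/2)
U(c, z) = 1 - z
U(24, P(-2/4 + 1/4))**2 = (1 - (-1)*(-2/4 + 1/4)/2)**2 = (1 - (-1)*(-2*1/4 + 1*(1/4))/2)**2 = (1 - (-1)*(-1/2 + 1/4)/2)**2 = (1 - (-1)*(-1)/(2*4))**2 = (1 - 1*1/8)**2 = (1 - 1/8)**2 = (7/8)**2 = 49/64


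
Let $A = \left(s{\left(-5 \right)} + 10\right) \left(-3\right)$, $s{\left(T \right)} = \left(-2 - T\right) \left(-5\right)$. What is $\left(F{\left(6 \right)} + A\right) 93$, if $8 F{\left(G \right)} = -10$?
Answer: $\frac{5115}{4} \approx 1278.8$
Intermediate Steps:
$F{\left(G \right)} = - \frac{5}{4}$ ($F{\left(G \right)} = \frac{1}{8} \left(-10\right) = - \frac{5}{4}$)
$s{\left(T \right)} = 10 + 5 T$
$A = 15$ ($A = \left(\left(10 + 5 \left(-5\right)\right) + 10\right) \left(-3\right) = \left(\left(10 - 25\right) + 10\right) \left(-3\right) = \left(-15 + 10\right) \left(-3\right) = \left(-5\right) \left(-3\right) = 15$)
$\left(F{\left(6 \right)} + A\right) 93 = \left(- \frac{5}{4} + 15\right) 93 = \frac{55}{4} \cdot 93 = \frac{5115}{4}$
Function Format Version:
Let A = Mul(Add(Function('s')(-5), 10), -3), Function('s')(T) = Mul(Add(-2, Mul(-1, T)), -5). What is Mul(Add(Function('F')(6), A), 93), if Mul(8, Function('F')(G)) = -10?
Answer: Rational(5115, 4) ≈ 1278.8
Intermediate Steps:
Function('F')(G) = Rational(-5, 4) (Function('F')(G) = Mul(Rational(1, 8), -10) = Rational(-5, 4))
Function('s')(T) = Add(10, Mul(5, T))
A = 15 (A = Mul(Add(Add(10, Mul(5, -5)), 10), -3) = Mul(Add(Add(10, -25), 10), -3) = Mul(Add(-15, 10), -3) = Mul(-5, -3) = 15)
Mul(Add(Function('F')(6), A), 93) = Mul(Add(Rational(-5, 4), 15), 93) = Mul(Rational(55, 4), 93) = Rational(5115, 4)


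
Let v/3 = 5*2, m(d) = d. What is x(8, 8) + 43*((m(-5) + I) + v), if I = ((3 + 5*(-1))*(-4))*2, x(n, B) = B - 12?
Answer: 1759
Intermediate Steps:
x(n, B) = -12 + B
I = 16 (I = ((3 - 5)*(-4))*2 = -2*(-4)*2 = 8*2 = 16)
v = 30 (v = 3*(5*2) = 3*10 = 30)
x(8, 8) + 43*((m(-5) + I) + v) = (-12 + 8) + 43*((-5 + 16) + 30) = -4 + 43*(11 + 30) = -4 + 43*41 = -4 + 1763 = 1759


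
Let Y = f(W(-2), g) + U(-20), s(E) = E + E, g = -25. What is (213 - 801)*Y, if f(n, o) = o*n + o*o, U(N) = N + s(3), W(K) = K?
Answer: -388668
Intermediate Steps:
s(E) = 2*E
U(N) = 6 + N (U(N) = N + 2*3 = N + 6 = 6 + N)
f(n, o) = o**2 + n*o (f(n, o) = n*o + o**2 = o**2 + n*o)
Y = 661 (Y = -25*(-2 - 25) + (6 - 20) = -25*(-27) - 14 = 675 - 14 = 661)
(213 - 801)*Y = (213 - 801)*661 = -588*661 = -388668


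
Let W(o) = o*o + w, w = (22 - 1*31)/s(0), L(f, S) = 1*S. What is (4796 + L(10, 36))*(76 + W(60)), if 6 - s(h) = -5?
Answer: 195343264/11 ≈ 1.7758e+7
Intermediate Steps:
L(f, S) = S
s(h) = 11 (s(h) = 6 - 1*(-5) = 6 + 5 = 11)
w = -9/11 (w = (22 - 1*31)/11 = (22 - 31)*(1/11) = -9*1/11 = -9/11 ≈ -0.81818)
W(o) = -9/11 + o² (W(o) = o*o - 9/11 = o² - 9/11 = -9/11 + o²)
(4796 + L(10, 36))*(76 + W(60)) = (4796 + 36)*(76 + (-9/11 + 60²)) = 4832*(76 + (-9/11 + 3600)) = 4832*(76 + 39591/11) = 4832*(40427/11) = 195343264/11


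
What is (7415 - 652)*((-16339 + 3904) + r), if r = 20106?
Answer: 51878973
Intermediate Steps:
(7415 - 652)*((-16339 + 3904) + r) = (7415 - 652)*((-16339 + 3904) + 20106) = 6763*(-12435 + 20106) = 6763*7671 = 51878973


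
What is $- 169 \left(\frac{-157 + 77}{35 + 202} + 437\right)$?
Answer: $- \frac{17489641}{237} \approx -73796.0$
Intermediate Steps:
$- 169 \left(\frac{-157 + 77}{35 + 202} + 437\right) = - 169 \left(- \frac{80}{237} + 437\right) = \left(-169\right) \frac{103489}{237} = - \frac{17489641}{237}$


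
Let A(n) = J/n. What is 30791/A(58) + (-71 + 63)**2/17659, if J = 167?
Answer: 31536830290/2949053 ≈ 10694.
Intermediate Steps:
A(n) = 167/n
30791/A(58) + (-71 + 63)**2/17659 = 30791/((167/58)) + (-71 + 63)**2/17659 = 30791/((167*(1/58))) + (-8)**2*(1/17659) = 30791/(167/58) + 64*(1/17659) = 30791*(58/167) + 64/17659 = 1785878/167 + 64/17659 = 31536830290/2949053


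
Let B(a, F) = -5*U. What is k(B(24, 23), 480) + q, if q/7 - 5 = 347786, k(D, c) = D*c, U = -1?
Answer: 2436937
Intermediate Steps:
B(a, F) = 5 (B(a, F) = -5*(-1) = 5)
q = 2434537 (q = 35 + 7*347786 = 35 + 2434502 = 2434537)
k(B(24, 23), 480) + q = 5*480 + 2434537 = 2400 + 2434537 = 2436937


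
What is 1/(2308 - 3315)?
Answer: -1/1007 ≈ -0.00099305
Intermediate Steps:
1/(2308 - 3315) = 1/(-1007) = -1/1007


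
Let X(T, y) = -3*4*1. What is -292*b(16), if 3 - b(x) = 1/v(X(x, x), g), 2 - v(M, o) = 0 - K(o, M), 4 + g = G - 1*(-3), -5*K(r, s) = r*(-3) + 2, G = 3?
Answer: -5402/7 ≈ -771.71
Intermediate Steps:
K(r, s) = -2/5 + 3*r/5 (K(r, s) = -(r*(-3) + 2)/5 = -(-3*r + 2)/5 = -(2 - 3*r)/5 = -2/5 + 3*r/5)
X(T, y) = -12 (X(T, y) = -12*1 = -12)
g = 2 (g = -4 + (3 - 1*(-3)) = -4 + (3 + 3) = -4 + 6 = 2)
v(M, o) = 8/5 + 3*o/5 (v(M, o) = 2 - (0 - (-2/5 + 3*o/5)) = 2 - (0 + (2/5 - 3*o/5)) = 2 - (2/5 - 3*o/5) = 2 + (-2/5 + 3*o/5) = 8/5 + 3*o/5)
b(x) = 37/14 (b(x) = 3 - 1/(8/5 + (3/5)*2) = 3 - 1/(8/5 + 6/5) = 3 - 1/14/5 = 3 - 1*5/14 = 3 - 5/14 = 37/14)
-292*b(16) = -292*37/14 = -5402/7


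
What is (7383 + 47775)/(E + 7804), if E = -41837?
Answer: -55158/34033 ≈ -1.6207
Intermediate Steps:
(7383 + 47775)/(E + 7804) = (7383 + 47775)/(-41837 + 7804) = 55158/(-34033) = 55158*(-1/34033) = -55158/34033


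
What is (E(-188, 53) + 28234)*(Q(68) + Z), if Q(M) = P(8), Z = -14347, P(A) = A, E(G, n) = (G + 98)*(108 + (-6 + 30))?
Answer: -234500006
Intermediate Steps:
E(G, n) = 12936 + 132*G (E(G, n) = (98 + G)*(108 + 24) = (98 + G)*132 = 12936 + 132*G)
Q(M) = 8
(E(-188, 53) + 28234)*(Q(68) + Z) = ((12936 + 132*(-188)) + 28234)*(8 - 14347) = ((12936 - 24816) + 28234)*(-14339) = (-11880 + 28234)*(-14339) = 16354*(-14339) = -234500006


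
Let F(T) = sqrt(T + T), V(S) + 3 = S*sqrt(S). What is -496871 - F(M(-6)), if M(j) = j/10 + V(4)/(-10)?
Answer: -496871 - I*sqrt(55)/5 ≈ -4.9687e+5 - 1.4832*I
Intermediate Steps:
V(S) = -3 + S**(3/2) (V(S) = -3 + S*sqrt(S) = -3 + S**(3/2))
M(j) = -1/2 + j/10 (M(j) = j/10 + (-3 + 4**(3/2))/(-10) = j*(1/10) + (-3 + 8)*(-1/10) = j/10 + 5*(-1/10) = j/10 - 1/2 = -1/2 + j/10)
F(T) = sqrt(2)*sqrt(T) (F(T) = sqrt(2*T) = sqrt(2)*sqrt(T))
-496871 - F(M(-6)) = -496871 - sqrt(2)*sqrt(-1/2 + (1/10)*(-6)) = -496871 - sqrt(2)*sqrt(-1/2 - 3/5) = -496871 - sqrt(2)*sqrt(-11/10) = -496871 - sqrt(2)*I*sqrt(110)/10 = -496871 - I*sqrt(55)/5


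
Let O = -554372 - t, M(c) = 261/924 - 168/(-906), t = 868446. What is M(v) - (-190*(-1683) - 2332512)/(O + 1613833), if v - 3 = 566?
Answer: 58859291/5348420 ≈ 11.005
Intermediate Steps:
v = 569 (v = 3 + 566 = 569)
M(c) = 21761/46508 (M(c) = 261*(1/924) - 168*(-1/906) = 87/308 + 28/151 = 21761/46508)
O = -1422818 (O = -554372 - 1*868446 = -554372 - 868446 = -1422818)
M(v) - (-190*(-1683) - 2332512)/(O + 1613833) = 21761/46508 - (-190*(-1683) - 2332512)/(-1422818 + 1613833) = 21761/46508 - (319770 - 2332512)/191015 = 21761/46508 - (-2012742)/191015 = 21761/46508 - 1*(-2012742/191015) = 21761/46508 + 2012742/191015 = 58859291/5348420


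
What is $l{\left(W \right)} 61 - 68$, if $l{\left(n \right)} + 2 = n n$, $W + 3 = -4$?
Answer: $2799$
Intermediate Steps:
$W = -7$ ($W = -3 - 4 = -7$)
$l{\left(n \right)} = -2 + n^{2}$ ($l{\left(n \right)} = -2 + n n = -2 + n^{2}$)
$l{\left(W \right)} 61 - 68 = \left(-2 + \left(-7\right)^{2}\right) 61 - 68 = \left(-2 + 49\right) 61 - 68 = 47 \cdot 61 - 68 = 2867 - 68 = 2799$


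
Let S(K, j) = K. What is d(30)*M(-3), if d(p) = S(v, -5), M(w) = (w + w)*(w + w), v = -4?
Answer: -144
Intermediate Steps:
M(w) = 4*w² (M(w) = (2*w)*(2*w) = 4*w²)
d(p) = -4
d(30)*M(-3) = -16*(-3)² = -16*9 = -4*36 = -144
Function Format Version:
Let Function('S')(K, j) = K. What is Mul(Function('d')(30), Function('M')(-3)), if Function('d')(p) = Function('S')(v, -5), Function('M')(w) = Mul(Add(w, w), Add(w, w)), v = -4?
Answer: -144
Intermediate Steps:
Function('M')(w) = Mul(4, Pow(w, 2)) (Function('M')(w) = Mul(Mul(2, w), Mul(2, w)) = Mul(4, Pow(w, 2)))
Function('d')(p) = -4
Mul(Function('d')(30), Function('M')(-3)) = Mul(-4, Mul(4, Pow(-3, 2))) = Mul(-4, Mul(4, 9)) = Mul(-4, 36) = -144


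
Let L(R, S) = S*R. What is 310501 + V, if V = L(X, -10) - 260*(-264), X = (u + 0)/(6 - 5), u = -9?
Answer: 379231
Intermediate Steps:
X = -9 (X = (-9 + 0)/(6 - 5) = -9/1 = -9*1 = -9)
L(R, S) = R*S
V = 68730 (V = -9*(-10) - 260*(-264) = 90 + 68640 = 68730)
310501 + V = 310501 + 68730 = 379231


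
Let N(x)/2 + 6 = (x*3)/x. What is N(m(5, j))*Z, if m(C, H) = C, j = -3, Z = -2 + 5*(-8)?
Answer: 252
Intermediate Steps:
Z = -42 (Z = -2 - 40 = -42)
N(x) = -6 (N(x) = -12 + 2*((x*3)/x) = -12 + 2*((3*x)/x) = -12 + 2*3 = -12 + 6 = -6)
N(m(5, j))*Z = -6*(-42) = 252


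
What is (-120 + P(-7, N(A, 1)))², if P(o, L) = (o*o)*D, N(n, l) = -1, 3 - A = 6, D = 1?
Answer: 5041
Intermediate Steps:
A = -3 (A = 3 - 1*6 = 3 - 6 = -3)
P(o, L) = o² (P(o, L) = (o*o)*1 = o²*1 = o²)
(-120 + P(-7, N(A, 1)))² = (-120 + (-7)²)² = (-120 + 49)² = (-71)² = 5041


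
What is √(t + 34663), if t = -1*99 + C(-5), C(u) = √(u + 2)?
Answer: √(34564 + I*√3) ≈ 185.91 + 0.0047*I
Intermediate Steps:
C(u) = √(2 + u)
t = -99 + I*√3 (t = -1*99 + √(2 - 5) = -99 + √(-3) = -99 + I*√3 ≈ -99.0 + 1.732*I)
√(t + 34663) = √((-99 + I*√3) + 34663) = √(34564 + I*√3)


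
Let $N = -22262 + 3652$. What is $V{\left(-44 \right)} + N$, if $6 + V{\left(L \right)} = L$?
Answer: $-18660$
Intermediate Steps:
$V{\left(L \right)} = -6 + L$
$N = -18610$
$V{\left(-44 \right)} + N = \left(-6 - 44\right) - 18610 = -50 - 18610 = -18660$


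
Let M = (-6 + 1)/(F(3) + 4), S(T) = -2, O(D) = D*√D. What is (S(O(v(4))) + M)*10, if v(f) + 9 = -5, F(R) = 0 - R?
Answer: -70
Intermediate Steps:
F(R) = -R
v(f) = -14 (v(f) = -9 - 5 = -14)
O(D) = D^(3/2)
M = -5 (M = (-6 + 1)/(-1*3 + 4) = -5/(-3 + 4) = -5/1 = -5*1 = -5)
(S(O(v(4))) + M)*10 = (-2 - 5)*10 = -7*10 = -70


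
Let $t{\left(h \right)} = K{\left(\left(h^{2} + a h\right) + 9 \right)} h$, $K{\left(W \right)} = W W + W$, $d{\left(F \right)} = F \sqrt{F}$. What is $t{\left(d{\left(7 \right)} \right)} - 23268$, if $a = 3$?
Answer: $702177 + 891401 \sqrt{7} \approx 3.0606 \cdot 10^{6}$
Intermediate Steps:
$d{\left(F \right)} = F^{\frac{3}{2}}$
$K{\left(W \right)} = W + W^{2}$ ($K{\left(W \right)} = W^{2} + W = W + W^{2}$)
$t{\left(h \right)} = h \left(9 + h^{2} + 3 h\right) \left(10 + h^{2} + 3 h\right)$ ($t{\left(h \right)} = \left(\left(h^{2} + 3 h\right) + 9\right) \left(1 + \left(\left(h^{2} + 3 h\right) + 9\right)\right) h = \left(9 + h^{2} + 3 h\right) \left(1 + \left(9 + h^{2} + 3 h\right)\right) h = \left(9 + h^{2} + 3 h\right) \left(10 + h^{2} + 3 h\right) h = h \left(9 + h^{2} + 3 h\right) \left(10 + h^{2} + 3 h\right)$)
$t{\left(d{\left(7 \right)} \right)} - 23268 = 7^{\frac{3}{2}} \left(9 + \left(7^{\frac{3}{2}}\right)^{2} + 3 \cdot 7^{\frac{3}{2}}\right) \left(10 + \left(7^{\frac{3}{2}}\right)^{2} + 3 \cdot 7^{\frac{3}{2}}\right) - 23268 = 7 \sqrt{7} \left(9 + \left(7 \sqrt{7}\right)^{2} + 3 \cdot 7 \sqrt{7}\right) \left(10 + \left(7 \sqrt{7}\right)^{2} + 3 \cdot 7 \sqrt{7}\right) - 23268 = 7 \sqrt{7} \left(9 + 343 + 21 \sqrt{7}\right) \left(10 + 343 + 21 \sqrt{7}\right) - 23268 = 7 \sqrt{7} \left(352 + 21 \sqrt{7}\right) \left(353 + 21 \sqrt{7}\right) - 23268 = -23268 + 7 \sqrt{7} \left(352 + 21 \sqrt{7}\right) \left(353 + 21 \sqrt{7}\right)$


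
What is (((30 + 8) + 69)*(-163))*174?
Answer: -3034734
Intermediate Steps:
(((30 + 8) + 69)*(-163))*174 = ((38 + 69)*(-163))*174 = (107*(-163))*174 = -17441*174 = -3034734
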